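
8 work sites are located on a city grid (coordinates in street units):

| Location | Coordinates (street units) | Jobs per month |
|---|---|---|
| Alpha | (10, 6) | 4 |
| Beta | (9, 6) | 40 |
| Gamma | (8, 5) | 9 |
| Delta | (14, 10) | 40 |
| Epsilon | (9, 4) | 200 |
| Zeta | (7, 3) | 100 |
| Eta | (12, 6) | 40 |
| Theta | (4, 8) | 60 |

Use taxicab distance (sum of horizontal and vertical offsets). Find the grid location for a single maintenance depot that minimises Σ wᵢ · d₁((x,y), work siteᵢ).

(9, 4)

Manhattan distance separates: Σwᵢ(|x−xᵢ|+|y−yᵢ|) = Σwᵢ|x−xᵢ| + Σwᵢ|y−yᵢ|, so x and y are optimised independently as 1-D weighted medians.
Total weight W = 493; half = 246.5.
x-coordinate, sorted with cumulative weight:
  x=4 (Theta, w=60) cum 60
  x=7 (Zeta, w=100) cum 160
  x=8 (Gamma, w=9) cum 169
  x=9 (Beta, w=40) cum 209
  x=9 (Epsilon, w=200) cum 409  ← median
  x=10 (Alpha, w=4) cum 413
  x=12 (Eta, w=40) cum 453
  x=14 (Delta, w=40) cum 493
⇒ x* = 9
y-coordinate, sorted with cumulative weight:
  y=3 (Zeta, w=100) cum 100
  y=4 (Epsilon, w=200) cum 300  ← median
  y=5 (Gamma, w=9) cum 309
  y=6 (Alpha, w=4) cum 313
  y=6 (Beta, w=40) cum 353
  y=6 (Eta, w=40) cum 393
  y=8 (Theta, w=60) cum 453
  y=10 (Delta, w=40) cum 493
⇒ y* = 4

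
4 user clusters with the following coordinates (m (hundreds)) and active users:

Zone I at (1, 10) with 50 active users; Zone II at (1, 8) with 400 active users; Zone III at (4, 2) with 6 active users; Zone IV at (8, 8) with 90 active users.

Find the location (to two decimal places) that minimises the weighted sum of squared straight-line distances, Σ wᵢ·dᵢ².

The minimiser of Σwᵢ‖p−pᵢ‖² is the weighted centroid p* = (Σwᵢpᵢ)/(Σwᵢ).
Σwᵢ = 546.
Σwᵢxᵢ = 50·1 + 400·1 + 6·4 + 90·8 = 1194.
Σwᵢyᵢ = 50·10 + 400·8 + 6·2 + 90·8 = 4432.
x* = 1194/546 = 2.19, y* = 4432/546 = 8.12.

(2.19, 8.12)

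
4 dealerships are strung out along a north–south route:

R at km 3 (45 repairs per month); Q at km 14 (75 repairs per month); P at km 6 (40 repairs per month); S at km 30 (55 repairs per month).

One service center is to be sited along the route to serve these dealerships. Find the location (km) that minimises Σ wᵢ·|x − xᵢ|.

For a sum of weighted absolute distances on a line, the optimum is the weighted median (not the mean). Total weight W = 215; half-weight = 107.5.
Sort by position and accumulate weight:
  km 3 (R, w=45) → cum 45
  km 6 (P, w=40) → cum 85
  km 14 (Q, w=75) → cum 160  ≥ 107.5 → median here
  km 30 (S, w=55) → cum 215
Optimal location: km 14.

x = 14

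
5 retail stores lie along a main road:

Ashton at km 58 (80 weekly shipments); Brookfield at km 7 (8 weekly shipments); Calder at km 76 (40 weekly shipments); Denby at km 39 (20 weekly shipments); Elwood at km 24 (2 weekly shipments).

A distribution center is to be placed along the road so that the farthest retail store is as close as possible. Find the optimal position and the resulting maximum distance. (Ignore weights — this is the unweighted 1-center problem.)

location 41.5, max distance 34.5

The 1-center on a line is the midpoint of the two extreme points: leftmost at 7, rightmost at 76.
Optimal location = (7 + 76)/2 = 41.5; maximum distance = (76 − 7)/2 = 34.5.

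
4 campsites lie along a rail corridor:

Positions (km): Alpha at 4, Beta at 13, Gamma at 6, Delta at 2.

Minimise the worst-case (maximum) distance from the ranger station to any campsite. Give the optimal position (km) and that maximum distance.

location 7.5, max distance 5.5

The 1-center on a line is the midpoint of the two extreme points: leftmost at 2, rightmost at 13.
Optimal location = (2 + 13)/2 = 7.5; maximum distance = (13 − 2)/2 = 5.5.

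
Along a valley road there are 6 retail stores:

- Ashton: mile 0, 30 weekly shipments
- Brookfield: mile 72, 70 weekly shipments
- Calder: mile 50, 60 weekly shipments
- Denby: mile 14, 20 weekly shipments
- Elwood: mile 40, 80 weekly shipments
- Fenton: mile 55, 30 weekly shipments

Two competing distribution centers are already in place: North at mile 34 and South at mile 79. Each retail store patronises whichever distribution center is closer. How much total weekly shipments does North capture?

220

The indifferent point is the midpoint (34+79)/2 = 56.5; retail stores left of it (closer to North at 34) go to North, those right go to South.
  Ashton at 0 (w=30) → North
  Denby at 14 (w=20) → North
  Elwood at 40 (w=80) → North
  Calder at 50 (w=60) → North
  Fenton at 55 (w=30) → North
  Brookfield at 72 (w=70) → South
North captures 220; South captures 70.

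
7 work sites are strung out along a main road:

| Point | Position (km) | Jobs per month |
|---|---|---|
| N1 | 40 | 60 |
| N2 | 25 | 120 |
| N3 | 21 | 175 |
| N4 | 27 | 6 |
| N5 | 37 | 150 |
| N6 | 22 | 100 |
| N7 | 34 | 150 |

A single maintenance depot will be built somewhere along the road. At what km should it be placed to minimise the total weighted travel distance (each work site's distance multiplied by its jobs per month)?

x = 25

For a sum of weighted absolute distances on a line, the optimum is the weighted median (not the mean). Total weight W = 761; half-weight = 380.5.
Sort by position and accumulate weight:
  km 21 (N3, w=175) → cum 175
  km 22 (N6, w=100) → cum 275
  km 25 (N2, w=120) → cum 395  ≥ 380.5 → median here
  km 27 (N4, w=6) → cum 401
  km 34 (N7, w=150) → cum 551
  km 37 (N5, w=150) → cum 701
  km 40 (N1, w=60) → cum 761
Optimal location: km 25.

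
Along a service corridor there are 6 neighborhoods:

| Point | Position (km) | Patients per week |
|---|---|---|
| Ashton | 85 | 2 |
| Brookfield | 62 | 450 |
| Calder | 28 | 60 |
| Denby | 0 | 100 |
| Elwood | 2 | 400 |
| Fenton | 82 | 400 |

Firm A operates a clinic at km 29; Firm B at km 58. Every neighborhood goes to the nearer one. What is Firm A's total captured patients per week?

560

The indifferent point is the midpoint (29+58)/2 = 43.5; neighborhoods left of it (closer to Firm A at 29) go to Firm A, those right go to Firm B.
  Denby at 0 (w=100) → Firm A
  Elwood at 2 (w=400) → Firm A
  Calder at 28 (w=60) → Firm A
  Brookfield at 62 (w=450) → Firm B
  Fenton at 82 (w=400) → Firm B
  Ashton at 85 (w=2) → Firm B
Firm A captures 560; Firm B captures 852.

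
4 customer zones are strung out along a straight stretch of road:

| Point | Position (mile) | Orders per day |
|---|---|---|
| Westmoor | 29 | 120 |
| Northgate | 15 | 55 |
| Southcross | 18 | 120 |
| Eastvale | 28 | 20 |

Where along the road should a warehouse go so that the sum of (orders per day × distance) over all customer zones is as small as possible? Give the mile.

x = 18

For a sum of weighted absolute distances on a line, the optimum is the weighted median (not the mean). Total weight W = 315; half-weight = 157.5.
Sort by position and accumulate weight:
  mile 15 (Northgate, w=55) → cum 55
  mile 18 (Southcross, w=120) → cum 175  ≥ 157.5 → median here
  mile 28 (Eastvale, w=20) → cum 195
  mile 29 (Westmoor, w=120) → cum 315
Optimal location: mile 18.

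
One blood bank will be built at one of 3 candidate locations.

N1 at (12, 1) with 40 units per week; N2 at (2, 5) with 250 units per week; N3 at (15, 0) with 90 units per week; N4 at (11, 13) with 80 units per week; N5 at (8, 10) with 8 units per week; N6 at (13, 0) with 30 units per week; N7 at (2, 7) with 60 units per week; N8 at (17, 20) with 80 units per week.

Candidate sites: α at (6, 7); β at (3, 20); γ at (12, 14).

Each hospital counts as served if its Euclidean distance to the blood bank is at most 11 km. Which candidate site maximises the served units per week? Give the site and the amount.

Coverage radius r = 11 km; a point is covered iff (Δx)²+(Δy)² ≤ 11² = 121.
  α (6, 7): covers {N1, N2, N4, N5, N6, N7} → 468
  β (3, 20): covers {N4} → 80
  γ (12, 14): covers {N4, N5, N8} → 168
Maximum coverage at α: 468 units per week.

α, covering 468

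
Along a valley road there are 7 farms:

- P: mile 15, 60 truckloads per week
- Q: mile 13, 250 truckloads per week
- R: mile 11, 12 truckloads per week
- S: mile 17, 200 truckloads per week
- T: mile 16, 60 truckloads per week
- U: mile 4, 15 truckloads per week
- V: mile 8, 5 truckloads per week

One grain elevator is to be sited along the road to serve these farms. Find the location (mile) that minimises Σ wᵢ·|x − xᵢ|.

For a sum of weighted absolute distances on a line, the optimum is the weighted median (not the mean). Total weight W = 602; half-weight = 301.
Sort by position and accumulate weight:
  mile 4 (U, w=15) → cum 15
  mile 8 (V, w=5) → cum 20
  mile 11 (R, w=12) → cum 32
  mile 13 (Q, w=250) → cum 282
  mile 15 (P, w=60) → cum 342  ≥ 301 → median here
  mile 16 (T, w=60) → cum 402
  mile 17 (S, w=200) → cum 602
Optimal location: mile 15.

x = 15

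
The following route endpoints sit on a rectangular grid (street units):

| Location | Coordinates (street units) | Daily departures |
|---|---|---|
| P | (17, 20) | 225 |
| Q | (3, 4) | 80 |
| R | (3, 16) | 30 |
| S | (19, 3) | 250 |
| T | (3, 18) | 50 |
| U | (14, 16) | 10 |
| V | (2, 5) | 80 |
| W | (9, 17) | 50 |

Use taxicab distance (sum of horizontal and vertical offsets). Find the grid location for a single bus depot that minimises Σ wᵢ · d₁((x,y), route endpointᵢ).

(17, 5)

Manhattan distance separates: Σwᵢ(|x−xᵢ|+|y−yᵢ|) = Σwᵢ|x−xᵢ| + Σwᵢ|y−yᵢ|, so x and y are optimised independently as 1-D weighted medians.
Total weight W = 775; half = 387.5.
x-coordinate, sorted with cumulative weight:
  x=2 (V, w=80) cum 80
  x=3 (Q, w=80) cum 160
  x=3 (R, w=30) cum 190
  x=3 (T, w=50) cum 240
  x=9 (W, w=50) cum 290
  x=14 (U, w=10) cum 300
  x=17 (P, w=225) cum 525  ← median
  x=19 (S, w=250) cum 775
⇒ x* = 17
y-coordinate, sorted with cumulative weight:
  y=3 (S, w=250) cum 250
  y=4 (Q, w=80) cum 330
  y=5 (V, w=80) cum 410  ← median
  y=16 (R, w=30) cum 440
  y=16 (U, w=10) cum 450
  y=17 (W, w=50) cum 500
  y=18 (T, w=50) cum 550
  y=20 (P, w=225) cum 775
⇒ y* = 5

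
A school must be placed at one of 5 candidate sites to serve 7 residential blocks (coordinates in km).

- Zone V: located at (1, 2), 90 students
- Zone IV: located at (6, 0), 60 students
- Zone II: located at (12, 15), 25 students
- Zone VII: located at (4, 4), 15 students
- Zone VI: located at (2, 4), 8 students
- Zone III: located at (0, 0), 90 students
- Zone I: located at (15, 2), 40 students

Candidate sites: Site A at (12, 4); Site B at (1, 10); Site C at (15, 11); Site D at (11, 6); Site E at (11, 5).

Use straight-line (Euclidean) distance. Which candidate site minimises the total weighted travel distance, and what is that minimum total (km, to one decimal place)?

Total weighted distance at each candidate:
  Site A (12, 4): total = 3196.5
  Site B (1, 10): total = 3391.7
  Site C (15, 11): total = 4823.5
  Site D (11, 6): total = 3201.3
  Site E (11, 5): total = 3081.1
Minimum is at Site E with total 3081.1 km.

Site E, total 3081.1 km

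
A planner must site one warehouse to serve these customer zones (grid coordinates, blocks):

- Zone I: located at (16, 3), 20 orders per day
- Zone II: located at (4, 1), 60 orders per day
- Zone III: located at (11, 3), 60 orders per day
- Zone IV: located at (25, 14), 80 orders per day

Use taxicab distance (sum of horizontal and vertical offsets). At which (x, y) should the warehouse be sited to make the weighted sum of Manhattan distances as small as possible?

(11, 3)

Manhattan distance separates: Σwᵢ(|x−xᵢ|+|y−yᵢ|) = Σwᵢ|x−xᵢ| + Σwᵢ|y−yᵢ|, so x and y are optimised independently as 1-D weighted medians.
Total weight W = 220; half = 110.
x-coordinate, sorted with cumulative weight:
  x=4 (Zone II, w=60) cum 60
  x=11 (Zone III, w=60) cum 120  ← median
  x=16 (Zone I, w=20) cum 140
  x=25 (Zone IV, w=80) cum 220
⇒ x* = 11
y-coordinate, sorted with cumulative weight:
  y=1 (Zone II, w=60) cum 60
  y=3 (Zone I, w=20) cum 80
  y=3 (Zone III, w=60) cum 140  ← median
  y=14 (Zone IV, w=80) cum 220
⇒ y* = 3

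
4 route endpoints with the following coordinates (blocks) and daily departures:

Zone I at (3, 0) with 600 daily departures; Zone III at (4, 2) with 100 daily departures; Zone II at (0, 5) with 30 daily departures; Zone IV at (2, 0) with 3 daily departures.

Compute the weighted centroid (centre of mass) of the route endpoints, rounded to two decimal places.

The minimiser of Σwᵢ‖p−pᵢ‖² is the weighted centroid p* = (Σwᵢpᵢ)/(Σwᵢ).
Σwᵢ = 733.
Σwᵢxᵢ = 600·3 + 100·4 + 30·0 + 3·2 = 2206.
Σwᵢyᵢ = 600·0 + 100·2 + 30·5 + 3·0 = 350.
x* = 2206/733 = 3.01, y* = 350/733 = 0.48.

(3.01, 0.48)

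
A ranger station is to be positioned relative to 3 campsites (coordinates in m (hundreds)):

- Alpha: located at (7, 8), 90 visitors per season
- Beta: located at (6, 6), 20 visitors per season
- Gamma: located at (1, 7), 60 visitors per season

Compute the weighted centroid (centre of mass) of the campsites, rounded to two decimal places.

The minimiser of Σwᵢ‖p−pᵢ‖² is the weighted centroid p* = (Σwᵢpᵢ)/(Σwᵢ).
Σwᵢ = 170.
Σwᵢxᵢ = 90·7 + 20·6 + 60·1 = 810.
Σwᵢyᵢ = 90·8 + 20·6 + 60·7 = 1260.
x* = 810/170 = 4.76, y* = 1260/170 = 7.41.

(4.76, 7.41)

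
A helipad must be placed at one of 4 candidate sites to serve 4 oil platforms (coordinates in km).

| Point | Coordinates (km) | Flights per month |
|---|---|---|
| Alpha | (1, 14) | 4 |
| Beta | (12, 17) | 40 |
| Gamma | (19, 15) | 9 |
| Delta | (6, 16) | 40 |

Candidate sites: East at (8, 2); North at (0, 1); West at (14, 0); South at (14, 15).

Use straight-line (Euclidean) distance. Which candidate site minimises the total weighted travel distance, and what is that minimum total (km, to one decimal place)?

South, total 532.8 km

Total weighted distance at each candidate:
  East (8, 2): total = 1395.5
  North (0, 1): total = 1710.8
  West (14, 0): total = 1619.0
  South (14, 15): total = 532.8
Minimum is at South with total 532.8 km.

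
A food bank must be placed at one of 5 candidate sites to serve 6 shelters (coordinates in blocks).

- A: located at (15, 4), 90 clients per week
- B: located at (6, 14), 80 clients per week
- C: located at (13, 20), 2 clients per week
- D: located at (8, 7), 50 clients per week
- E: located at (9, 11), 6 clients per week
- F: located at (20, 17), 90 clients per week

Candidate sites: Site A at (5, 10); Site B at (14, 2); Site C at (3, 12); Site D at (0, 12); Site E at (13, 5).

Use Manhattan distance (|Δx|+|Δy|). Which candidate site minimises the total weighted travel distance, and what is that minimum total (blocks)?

Total weighted distance at each candidate:
  Site A (5, 10): total = 4186
  Site B (14, 2): total = 4432
  Site C (3, 12): total = 4758
  Site D (0, 12): total = 5712
  Site E (13, 5): total = 3700
Minimum is at Site E with total 3700 blocks.

Site E, total 3700 blocks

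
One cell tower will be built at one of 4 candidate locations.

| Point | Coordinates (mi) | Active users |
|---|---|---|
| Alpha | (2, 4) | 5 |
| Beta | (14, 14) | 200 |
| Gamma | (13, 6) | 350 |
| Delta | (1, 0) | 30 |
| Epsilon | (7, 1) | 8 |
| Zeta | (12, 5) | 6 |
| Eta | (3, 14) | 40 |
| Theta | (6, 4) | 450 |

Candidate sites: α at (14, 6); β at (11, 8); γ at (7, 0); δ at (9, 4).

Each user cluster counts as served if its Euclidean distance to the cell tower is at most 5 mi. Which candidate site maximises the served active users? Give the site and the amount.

δ, covering 814

Coverage radius r = 5 mi; a point is covered iff (Δx)²+(Δy)² ≤ 5² = 25.
  α (14, 6): covers {Gamma, Zeta} → 356
  β (11, 8): covers {Gamma, Zeta} → 356
  γ (7, 0): covers {Epsilon, Theta} → 458
  δ (9, 4): covers {Gamma, Epsilon, Zeta, Theta} → 814
Maximum coverage at δ: 814 active users.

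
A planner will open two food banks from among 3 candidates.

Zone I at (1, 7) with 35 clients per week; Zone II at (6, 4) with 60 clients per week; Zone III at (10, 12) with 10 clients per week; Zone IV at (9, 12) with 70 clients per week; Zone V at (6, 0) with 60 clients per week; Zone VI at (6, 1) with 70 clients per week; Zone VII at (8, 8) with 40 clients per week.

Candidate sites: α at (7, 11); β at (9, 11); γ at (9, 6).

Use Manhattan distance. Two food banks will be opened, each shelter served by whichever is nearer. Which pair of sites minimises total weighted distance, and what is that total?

Evaluate every pair (each demand assigned to the nearer of the two):
  {β, γ}: total = 1925
  {α, γ}: total = 2085
  {α, β}: total = 2570
Best pair: {β, γ} with total 1925.

{β, γ}, total 1925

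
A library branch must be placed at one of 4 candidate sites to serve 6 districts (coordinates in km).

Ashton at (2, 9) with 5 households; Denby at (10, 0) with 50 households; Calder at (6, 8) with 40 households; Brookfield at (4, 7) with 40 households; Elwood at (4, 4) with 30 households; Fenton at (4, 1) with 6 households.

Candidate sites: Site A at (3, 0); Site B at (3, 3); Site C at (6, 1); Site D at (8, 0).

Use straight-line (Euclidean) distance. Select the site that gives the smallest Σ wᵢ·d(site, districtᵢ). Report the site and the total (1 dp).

Site B, total 865.2 km

Total weighted distance at each candidate:
  Site A (3, 0): total = 1152.1
  Site B (3, 3): total = 865.2
  Site C (6, 1): total = 904.0
  Site D (8, 0): total = 1000.9
Minimum is at Site B with total 865.2 km.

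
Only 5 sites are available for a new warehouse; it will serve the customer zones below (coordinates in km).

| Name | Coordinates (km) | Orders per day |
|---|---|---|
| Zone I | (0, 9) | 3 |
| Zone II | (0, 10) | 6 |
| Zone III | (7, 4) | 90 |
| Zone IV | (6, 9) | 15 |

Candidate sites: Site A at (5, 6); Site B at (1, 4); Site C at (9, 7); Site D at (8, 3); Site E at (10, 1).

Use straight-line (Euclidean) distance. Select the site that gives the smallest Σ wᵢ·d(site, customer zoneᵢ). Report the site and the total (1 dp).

Site D, total 315.9 km

Total weighted distance at each candidate:
  Site A (5, 6): total = 357.9
  Site B (1, 4): total = 697.9
  Site C (9, 7): total = 463.2
  Site D (8, 3): total = 315.9
  Site E (10, 1): total = 635.1
Minimum is at Site D with total 315.9 km.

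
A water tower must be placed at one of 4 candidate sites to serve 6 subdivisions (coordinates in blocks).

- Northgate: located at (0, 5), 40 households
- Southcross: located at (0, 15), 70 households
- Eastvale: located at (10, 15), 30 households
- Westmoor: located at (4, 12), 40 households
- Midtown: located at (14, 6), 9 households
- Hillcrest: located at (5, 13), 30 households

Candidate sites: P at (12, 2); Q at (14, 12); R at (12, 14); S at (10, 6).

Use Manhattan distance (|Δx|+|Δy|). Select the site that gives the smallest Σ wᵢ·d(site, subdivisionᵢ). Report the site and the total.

Total weighted distance at each candidate:
  P (12, 2): total = 4114
  Q (14, 12): total = 2994
  R (12, 14): total = 2570
  S (10, 6): total = 2916
Minimum is at R with total 2570 blocks.

R, total 2570 blocks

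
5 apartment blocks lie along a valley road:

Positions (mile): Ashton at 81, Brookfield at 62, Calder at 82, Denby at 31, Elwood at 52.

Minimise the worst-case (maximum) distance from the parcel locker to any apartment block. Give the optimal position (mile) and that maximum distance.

location 56.5, max distance 25.5

The 1-center on a line is the midpoint of the two extreme points: leftmost at 31, rightmost at 82.
Optimal location = (31 + 82)/2 = 56.5; maximum distance = (82 − 31)/2 = 25.5.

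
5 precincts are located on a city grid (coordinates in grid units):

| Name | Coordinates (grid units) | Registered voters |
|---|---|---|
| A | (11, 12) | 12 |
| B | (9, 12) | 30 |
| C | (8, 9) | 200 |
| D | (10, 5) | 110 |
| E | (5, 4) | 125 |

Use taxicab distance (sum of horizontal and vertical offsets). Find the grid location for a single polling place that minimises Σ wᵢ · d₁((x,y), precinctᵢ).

(8, 9)

Manhattan distance separates: Σwᵢ(|x−xᵢ|+|y−yᵢ|) = Σwᵢ|x−xᵢ| + Σwᵢ|y−yᵢ|, so x and y are optimised independently as 1-D weighted medians.
Total weight W = 477; half = 238.5.
x-coordinate, sorted with cumulative weight:
  x=5 (E, w=125) cum 125
  x=8 (C, w=200) cum 325  ← median
  x=9 (B, w=30) cum 355
  x=10 (D, w=110) cum 465
  x=11 (A, w=12) cum 477
⇒ x* = 8
y-coordinate, sorted with cumulative weight:
  y=4 (E, w=125) cum 125
  y=5 (D, w=110) cum 235
  y=9 (C, w=200) cum 435  ← median
  y=12 (A, w=12) cum 447
  y=12 (B, w=30) cum 477
⇒ y* = 9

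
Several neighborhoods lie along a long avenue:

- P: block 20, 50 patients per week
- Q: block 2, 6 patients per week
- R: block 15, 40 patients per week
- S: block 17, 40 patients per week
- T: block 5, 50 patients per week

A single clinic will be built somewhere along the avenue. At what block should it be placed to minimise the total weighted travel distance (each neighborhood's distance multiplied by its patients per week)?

For a sum of weighted absolute distances on a line, the optimum is the weighted median (not the mean). Total weight W = 186; half-weight = 93.
Sort by position and accumulate weight:
  block 2 (Q, w=6) → cum 6
  block 5 (T, w=50) → cum 56
  block 15 (R, w=40) → cum 96  ≥ 93 → median here
  block 17 (S, w=40) → cum 136
  block 20 (P, w=50) → cum 186
Optimal location: block 15.

x = 15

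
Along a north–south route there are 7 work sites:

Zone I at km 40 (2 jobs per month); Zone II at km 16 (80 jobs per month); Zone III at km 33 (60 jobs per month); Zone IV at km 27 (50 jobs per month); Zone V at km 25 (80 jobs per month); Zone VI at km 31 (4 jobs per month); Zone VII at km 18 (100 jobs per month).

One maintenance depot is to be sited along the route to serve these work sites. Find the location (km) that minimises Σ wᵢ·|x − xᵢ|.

x = 25

For a sum of weighted absolute distances on a line, the optimum is the weighted median (not the mean). Total weight W = 376; half-weight = 188.
Sort by position and accumulate weight:
  km 16 (Zone II, w=80) → cum 80
  km 18 (Zone VII, w=100) → cum 180
  km 25 (Zone V, w=80) → cum 260  ≥ 188 → median here
  km 27 (Zone IV, w=50) → cum 310
  km 31 (Zone VI, w=4) → cum 314
  km 33 (Zone III, w=60) → cum 374
  km 40 (Zone I, w=2) → cum 376
Optimal location: km 25.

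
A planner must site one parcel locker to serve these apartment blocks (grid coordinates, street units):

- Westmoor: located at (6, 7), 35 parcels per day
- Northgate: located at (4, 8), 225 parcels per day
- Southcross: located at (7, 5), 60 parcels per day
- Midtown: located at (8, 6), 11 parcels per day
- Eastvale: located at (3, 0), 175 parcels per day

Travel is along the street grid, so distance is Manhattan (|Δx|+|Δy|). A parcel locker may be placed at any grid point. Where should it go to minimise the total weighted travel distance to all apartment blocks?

Manhattan distance separates: Σwᵢ(|x−xᵢ|+|y−yᵢ|) = Σwᵢ|x−xᵢ| + Σwᵢ|y−yᵢ|, so x and y are optimised independently as 1-D weighted medians.
Total weight W = 506; half = 253.
x-coordinate, sorted with cumulative weight:
  x=3 (Eastvale, w=175) cum 175
  x=4 (Northgate, w=225) cum 400  ← median
  x=6 (Westmoor, w=35) cum 435
  x=7 (Southcross, w=60) cum 495
  x=8 (Midtown, w=11) cum 506
⇒ x* = 4
y-coordinate, sorted with cumulative weight:
  y=0 (Eastvale, w=175) cum 175
  y=5 (Southcross, w=60) cum 235
  y=6 (Midtown, w=11) cum 246
  y=7 (Westmoor, w=35) cum 281  ← median
  y=8 (Northgate, w=225) cum 506
⇒ y* = 7

(4, 7)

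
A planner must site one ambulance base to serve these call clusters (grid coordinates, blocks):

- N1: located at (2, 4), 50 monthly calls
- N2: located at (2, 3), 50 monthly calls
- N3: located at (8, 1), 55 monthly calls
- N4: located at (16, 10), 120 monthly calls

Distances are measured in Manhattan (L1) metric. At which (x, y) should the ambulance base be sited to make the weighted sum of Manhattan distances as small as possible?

Manhattan distance separates: Σwᵢ(|x−xᵢ|+|y−yᵢ|) = Σwᵢ|x−xᵢ| + Σwᵢ|y−yᵢ|, so x and y are optimised independently as 1-D weighted medians.
Total weight W = 275; half = 137.5.
x-coordinate, sorted with cumulative weight:
  x=2 (N1, w=50) cum 50
  x=2 (N2, w=50) cum 100
  x=8 (N3, w=55) cum 155  ← median
  x=16 (N4, w=120) cum 275
⇒ x* = 8
y-coordinate, sorted with cumulative weight:
  y=1 (N3, w=55) cum 55
  y=3 (N2, w=50) cum 105
  y=4 (N1, w=50) cum 155  ← median
  y=10 (N4, w=120) cum 275
⇒ y* = 4

(8, 4)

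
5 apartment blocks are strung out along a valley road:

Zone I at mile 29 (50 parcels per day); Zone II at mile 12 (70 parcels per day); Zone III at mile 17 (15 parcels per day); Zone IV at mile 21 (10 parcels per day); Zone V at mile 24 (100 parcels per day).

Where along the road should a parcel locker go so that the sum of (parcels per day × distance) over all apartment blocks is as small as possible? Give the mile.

x = 24

For a sum of weighted absolute distances on a line, the optimum is the weighted median (not the mean). Total weight W = 245; half-weight = 122.5.
Sort by position and accumulate weight:
  mile 12 (Zone II, w=70) → cum 70
  mile 17 (Zone III, w=15) → cum 85
  mile 21 (Zone IV, w=10) → cum 95
  mile 24 (Zone V, w=100) → cum 195  ≥ 122.5 → median here
  mile 29 (Zone I, w=50) → cum 245
Optimal location: mile 24.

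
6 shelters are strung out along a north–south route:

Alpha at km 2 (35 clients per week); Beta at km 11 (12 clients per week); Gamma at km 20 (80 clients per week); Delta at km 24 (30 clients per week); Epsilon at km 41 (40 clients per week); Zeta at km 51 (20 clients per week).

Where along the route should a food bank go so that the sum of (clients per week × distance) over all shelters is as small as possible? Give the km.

For a sum of weighted absolute distances on a line, the optimum is the weighted median (not the mean). Total weight W = 217; half-weight = 108.5.
Sort by position and accumulate weight:
  km 2 (Alpha, w=35) → cum 35
  km 11 (Beta, w=12) → cum 47
  km 20 (Gamma, w=80) → cum 127  ≥ 108.5 → median here
  km 24 (Delta, w=30) → cum 157
  km 41 (Epsilon, w=40) → cum 197
  km 51 (Zeta, w=20) → cum 217
Optimal location: km 20.

x = 20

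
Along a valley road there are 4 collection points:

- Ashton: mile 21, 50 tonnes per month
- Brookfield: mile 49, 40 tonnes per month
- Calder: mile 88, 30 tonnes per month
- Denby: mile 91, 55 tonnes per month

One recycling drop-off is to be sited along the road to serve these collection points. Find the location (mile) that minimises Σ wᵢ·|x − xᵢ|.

For a sum of weighted absolute distances on a line, the optimum is the weighted median (not the mean). Total weight W = 175; half-weight = 87.5.
Sort by position and accumulate weight:
  mile 21 (Ashton, w=50) → cum 50
  mile 49 (Brookfield, w=40) → cum 90  ≥ 87.5 → median here
  mile 88 (Calder, w=30) → cum 120
  mile 91 (Denby, w=55) → cum 175
Optimal location: mile 49.

x = 49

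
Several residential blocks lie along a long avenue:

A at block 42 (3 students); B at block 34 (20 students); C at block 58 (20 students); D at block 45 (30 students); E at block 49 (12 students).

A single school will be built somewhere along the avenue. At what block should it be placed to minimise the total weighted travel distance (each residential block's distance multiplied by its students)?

For a sum of weighted absolute distances on a line, the optimum is the weighted median (not the mean). Total weight W = 85; half-weight = 42.5.
Sort by position and accumulate weight:
  block 34 (B, w=20) → cum 20
  block 42 (A, w=3) → cum 23
  block 45 (D, w=30) → cum 53  ≥ 42.5 → median here
  block 49 (E, w=12) → cum 65
  block 58 (C, w=20) → cum 85
Optimal location: block 45.

x = 45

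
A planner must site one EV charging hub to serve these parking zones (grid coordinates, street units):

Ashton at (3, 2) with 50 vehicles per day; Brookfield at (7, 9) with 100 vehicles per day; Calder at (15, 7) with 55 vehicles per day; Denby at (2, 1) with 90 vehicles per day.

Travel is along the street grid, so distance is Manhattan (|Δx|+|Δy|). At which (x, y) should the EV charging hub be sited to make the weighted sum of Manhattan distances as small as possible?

Manhattan distance separates: Σwᵢ(|x−xᵢ|+|y−yᵢ|) = Σwᵢ|x−xᵢ| + Σwᵢ|y−yᵢ|, so x and y are optimised independently as 1-D weighted medians.
Total weight W = 295; half = 147.5.
x-coordinate, sorted with cumulative weight:
  x=2 (Denby, w=90) cum 90
  x=3 (Ashton, w=50) cum 140
  x=7 (Brookfield, w=100) cum 240  ← median
  x=15 (Calder, w=55) cum 295
⇒ x* = 7
y-coordinate, sorted with cumulative weight:
  y=1 (Denby, w=90) cum 90
  y=2 (Ashton, w=50) cum 140
  y=7 (Calder, w=55) cum 195  ← median
  y=9 (Brookfield, w=100) cum 295
⇒ y* = 7

(7, 7)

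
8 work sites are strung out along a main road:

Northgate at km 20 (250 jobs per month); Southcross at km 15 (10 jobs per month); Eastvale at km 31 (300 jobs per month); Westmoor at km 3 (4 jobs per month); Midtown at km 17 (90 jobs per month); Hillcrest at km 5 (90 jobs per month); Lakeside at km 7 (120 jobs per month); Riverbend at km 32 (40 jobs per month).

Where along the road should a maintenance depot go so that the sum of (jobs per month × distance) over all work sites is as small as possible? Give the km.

x = 20

For a sum of weighted absolute distances on a line, the optimum is the weighted median (not the mean). Total weight W = 904; half-weight = 452.
Sort by position and accumulate weight:
  km 3 (Westmoor, w=4) → cum 4
  km 5 (Hillcrest, w=90) → cum 94
  km 7 (Lakeside, w=120) → cum 214
  km 15 (Southcross, w=10) → cum 224
  km 17 (Midtown, w=90) → cum 314
  km 20 (Northgate, w=250) → cum 564  ≥ 452 → median here
  km 31 (Eastvale, w=300) → cum 864
  km 32 (Riverbend, w=40) → cum 904
Optimal location: km 20.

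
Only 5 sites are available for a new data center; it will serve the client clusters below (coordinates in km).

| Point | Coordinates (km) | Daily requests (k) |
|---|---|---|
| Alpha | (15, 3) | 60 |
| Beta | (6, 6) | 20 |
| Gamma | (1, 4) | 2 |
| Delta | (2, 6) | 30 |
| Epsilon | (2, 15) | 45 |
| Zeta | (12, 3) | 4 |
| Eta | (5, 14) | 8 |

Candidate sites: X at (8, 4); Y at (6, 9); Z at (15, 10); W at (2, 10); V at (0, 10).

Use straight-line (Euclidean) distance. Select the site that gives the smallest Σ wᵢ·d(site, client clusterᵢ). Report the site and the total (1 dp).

Y, total 1272.4 km

Total weighted distance at each candidate:
  X (8, 4): total = 1348.4
  Y (6, 9): total = 1272.4
  Z (15, 10): total = 1798.9
  W (2, 10): total = 1445.0
  V (0, 10): total = 1632.9
Minimum is at Y with total 1272.4 km.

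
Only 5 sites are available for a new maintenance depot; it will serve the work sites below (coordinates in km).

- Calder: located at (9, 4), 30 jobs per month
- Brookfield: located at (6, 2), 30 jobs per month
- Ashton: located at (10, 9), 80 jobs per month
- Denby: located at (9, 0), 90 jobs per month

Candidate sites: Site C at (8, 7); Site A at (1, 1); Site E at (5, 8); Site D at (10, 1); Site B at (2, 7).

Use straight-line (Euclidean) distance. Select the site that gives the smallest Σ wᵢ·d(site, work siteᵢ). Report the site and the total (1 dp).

Total weighted distance at each candidate:
  Site C (8, 7): total = 1119.1
  Site A (1, 1): total = 2098.2
  Site E (5, 8): total = 1565.1
  Site D (10, 1): total = 985.8
  Site B (2, 7): total = 1971.2
Minimum is at Site D with total 985.8 km.

Site D, total 985.8 km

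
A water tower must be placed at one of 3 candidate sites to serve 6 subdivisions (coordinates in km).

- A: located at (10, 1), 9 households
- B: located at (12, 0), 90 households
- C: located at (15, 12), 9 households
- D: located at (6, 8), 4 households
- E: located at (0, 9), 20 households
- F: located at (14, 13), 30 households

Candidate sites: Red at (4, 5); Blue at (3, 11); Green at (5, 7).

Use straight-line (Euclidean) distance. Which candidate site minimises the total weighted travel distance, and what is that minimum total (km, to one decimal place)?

Total weighted distance at each candidate:
  Red (4, 5): total = 1543.1
  Blue (3, 11): total = 1921.9
  Green (5, 7): total = 1499.7
Minimum is at Green with total 1499.7 km.

Green, total 1499.7 km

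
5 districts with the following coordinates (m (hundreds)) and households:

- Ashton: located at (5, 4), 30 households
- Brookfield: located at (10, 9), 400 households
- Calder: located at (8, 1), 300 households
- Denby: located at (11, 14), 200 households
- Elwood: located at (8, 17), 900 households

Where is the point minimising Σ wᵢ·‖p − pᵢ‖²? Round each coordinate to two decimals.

(8.72, 12.09)

The minimiser of Σwᵢ‖p−pᵢ‖² is the weighted centroid p* = (Σwᵢpᵢ)/(Σwᵢ).
Σwᵢ = 1830.
Σwᵢxᵢ = 30·5 + 400·10 + 300·8 + 200·11 + 900·8 = 15950.
Σwᵢyᵢ = 30·4 + 400·9 + 300·1 + 200·14 + 900·17 = 22120.
x* = 15950/1830 = 8.72, y* = 22120/1830 = 12.09.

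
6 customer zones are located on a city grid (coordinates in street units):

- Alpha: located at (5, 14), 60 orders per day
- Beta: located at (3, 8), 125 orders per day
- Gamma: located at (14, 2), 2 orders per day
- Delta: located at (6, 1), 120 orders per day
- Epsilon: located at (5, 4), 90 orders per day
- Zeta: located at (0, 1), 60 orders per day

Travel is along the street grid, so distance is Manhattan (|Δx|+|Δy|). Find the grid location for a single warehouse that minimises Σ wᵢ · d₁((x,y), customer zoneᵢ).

Manhattan distance separates: Σwᵢ(|x−xᵢ|+|y−yᵢ|) = Σwᵢ|x−xᵢ| + Σwᵢ|y−yᵢ|, so x and y are optimised independently as 1-D weighted medians.
Total weight W = 457; half = 228.5.
x-coordinate, sorted with cumulative weight:
  x=0 (Zeta, w=60) cum 60
  x=3 (Beta, w=125) cum 185
  x=5 (Alpha, w=60) cum 245  ← median
  x=5 (Epsilon, w=90) cum 335
  x=6 (Delta, w=120) cum 455
  x=14 (Gamma, w=2) cum 457
⇒ x* = 5
y-coordinate, sorted with cumulative weight:
  y=1 (Delta, w=120) cum 120
  y=1 (Zeta, w=60) cum 180
  y=2 (Gamma, w=2) cum 182
  y=4 (Epsilon, w=90) cum 272  ← median
  y=8 (Beta, w=125) cum 397
  y=14 (Alpha, w=60) cum 457
⇒ y* = 4

(5, 4)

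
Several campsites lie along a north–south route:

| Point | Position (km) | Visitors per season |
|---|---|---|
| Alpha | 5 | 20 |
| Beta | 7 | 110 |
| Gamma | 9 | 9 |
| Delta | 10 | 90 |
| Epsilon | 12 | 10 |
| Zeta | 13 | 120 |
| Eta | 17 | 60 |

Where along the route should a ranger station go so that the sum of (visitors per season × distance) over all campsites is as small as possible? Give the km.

x = 10

For a sum of weighted absolute distances on a line, the optimum is the weighted median (not the mean). Total weight W = 419; half-weight = 209.5.
Sort by position and accumulate weight:
  km 5 (Alpha, w=20) → cum 20
  km 7 (Beta, w=110) → cum 130
  km 9 (Gamma, w=9) → cum 139
  km 10 (Delta, w=90) → cum 229  ≥ 209.5 → median here
  km 12 (Epsilon, w=10) → cum 239
  km 13 (Zeta, w=120) → cum 359
  km 17 (Eta, w=60) → cum 419
Optimal location: km 10.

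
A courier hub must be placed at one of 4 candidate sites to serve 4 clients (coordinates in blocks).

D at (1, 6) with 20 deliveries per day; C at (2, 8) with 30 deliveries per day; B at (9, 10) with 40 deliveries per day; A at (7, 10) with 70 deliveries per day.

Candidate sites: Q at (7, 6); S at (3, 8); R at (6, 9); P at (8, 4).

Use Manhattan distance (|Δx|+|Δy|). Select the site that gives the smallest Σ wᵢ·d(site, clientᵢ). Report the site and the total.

R, total 610 blocks

Total weighted distance at each candidate:
  Q (7, 6): total = 850
  S (3, 8): total = 850
  R (6, 9): total = 610
  P (8, 4): total = 1250
Minimum is at R with total 610 blocks.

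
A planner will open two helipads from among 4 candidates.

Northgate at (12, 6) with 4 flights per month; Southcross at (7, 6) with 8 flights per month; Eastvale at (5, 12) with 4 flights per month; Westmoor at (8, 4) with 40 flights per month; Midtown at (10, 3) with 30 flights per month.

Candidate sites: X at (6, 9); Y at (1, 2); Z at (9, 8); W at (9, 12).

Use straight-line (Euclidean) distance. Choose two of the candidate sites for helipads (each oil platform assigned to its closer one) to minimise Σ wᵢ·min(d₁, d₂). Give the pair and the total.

{X, Z}, total 367.6

Evaluate every pair (each demand assigned to the nearer of the two):
  {X, Z}: total = 367.6
  {Z, W}: total = 370.9
  {Y, Z}: total = 377.6
  {X, Y}: total = 496.5
  {X, W}: total = 496.5
  {Y, W}: total = 656.3
Best pair: {X, Z} with total 367.6.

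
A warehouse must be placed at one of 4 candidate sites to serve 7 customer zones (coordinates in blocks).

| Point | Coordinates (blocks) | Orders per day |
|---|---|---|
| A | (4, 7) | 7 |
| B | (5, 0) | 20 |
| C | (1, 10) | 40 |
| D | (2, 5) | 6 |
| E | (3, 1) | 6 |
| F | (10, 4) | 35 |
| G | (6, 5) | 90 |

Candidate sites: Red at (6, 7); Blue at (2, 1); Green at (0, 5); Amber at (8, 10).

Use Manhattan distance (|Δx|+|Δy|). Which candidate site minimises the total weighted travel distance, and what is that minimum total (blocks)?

Red, total 1009 blocks

Total weighted distance at each candidate:
  Red (6, 7): total = 1009
  Blue (2, 1): total = 1671
  Green (0, 5): total = 1461
  Amber (8, 10): total = 1649
Minimum is at Red with total 1009 blocks.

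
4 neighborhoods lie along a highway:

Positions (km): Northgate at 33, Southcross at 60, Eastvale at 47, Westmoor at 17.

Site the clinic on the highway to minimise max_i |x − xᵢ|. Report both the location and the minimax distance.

The 1-center on a line is the midpoint of the two extreme points: leftmost at 17, rightmost at 60.
Optimal location = (17 + 60)/2 = 38.5; maximum distance = (60 − 17)/2 = 21.5.

location 38.5, max distance 21.5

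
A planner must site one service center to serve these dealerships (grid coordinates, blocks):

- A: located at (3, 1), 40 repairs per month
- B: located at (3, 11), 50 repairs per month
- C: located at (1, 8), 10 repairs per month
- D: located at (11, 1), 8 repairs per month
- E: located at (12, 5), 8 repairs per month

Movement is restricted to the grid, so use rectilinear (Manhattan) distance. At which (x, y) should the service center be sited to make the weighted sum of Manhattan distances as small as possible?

Manhattan distance separates: Σwᵢ(|x−xᵢ|+|y−yᵢ|) = Σwᵢ|x−xᵢ| + Σwᵢ|y−yᵢ|, so x and y are optimised independently as 1-D weighted medians.
Total weight W = 116; half = 58.
x-coordinate, sorted with cumulative weight:
  x=1 (C, w=10) cum 10
  x=3 (A, w=40) cum 50
  x=3 (B, w=50) cum 100  ← median
  x=11 (D, w=8) cum 108
  x=12 (E, w=8) cum 116
⇒ x* = 3
y-coordinate, sorted with cumulative weight:
  y=1 (A, w=40) cum 40
  y=1 (D, w=8) cum 48
  y=5 (E, w=8) cum 56
  y=8 (C, w=10) cum 66  ← median
  y=11 (B, w=50) cum 116
⇒ y* = 8

(3, 8)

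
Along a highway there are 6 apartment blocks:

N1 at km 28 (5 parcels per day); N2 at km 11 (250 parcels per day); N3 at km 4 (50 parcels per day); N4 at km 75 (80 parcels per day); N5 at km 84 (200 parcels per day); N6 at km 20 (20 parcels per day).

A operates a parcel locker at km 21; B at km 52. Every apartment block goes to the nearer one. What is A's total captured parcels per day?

325

The indifferent point is the midpoint (21+52)/2 = 36.5; apartment blocks left of it (closer to A at 21) go to A, those right go to B.
  N3 at 4 (w=50) → A
  N2 at 11 (w=250) → A
  N6 at 20 (w=20) → A
  N1 at 28 (w=5) → A
  N4 at 75 (w=80) → B
  N5 at 84 (w=200) → B
A captures 325; B captures 280.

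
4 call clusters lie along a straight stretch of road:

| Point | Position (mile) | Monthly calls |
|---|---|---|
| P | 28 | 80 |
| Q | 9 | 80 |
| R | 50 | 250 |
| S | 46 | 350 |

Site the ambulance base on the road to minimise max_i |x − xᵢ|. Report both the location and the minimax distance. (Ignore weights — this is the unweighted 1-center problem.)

location 29.5, max distance 20.5

The 1-center on a line is the midpoint of the two extreme points: leftmost at 9, rightmost at 50.
Optimal location = (9 + 50)/2 = 29.5; maximum distance = (50 − 9)/2 = 20.5.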